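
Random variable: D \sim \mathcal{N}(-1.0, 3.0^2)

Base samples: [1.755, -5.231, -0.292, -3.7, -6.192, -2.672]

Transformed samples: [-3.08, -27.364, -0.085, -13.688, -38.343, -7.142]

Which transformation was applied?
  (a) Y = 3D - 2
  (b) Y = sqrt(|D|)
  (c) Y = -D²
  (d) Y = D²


Checking option (c) Y = -D²:
  D = 1.755 -> Y = -3.08 ✓
  D = -5.231 -> Y = -27.364 ✓
  D = -0.292 -> Y = -0.085 ✓
All samples match this transformation.

(c) -D²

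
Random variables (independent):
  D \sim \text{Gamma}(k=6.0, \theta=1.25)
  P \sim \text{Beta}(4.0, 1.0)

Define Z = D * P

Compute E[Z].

For independent RVs: E[XY] = E[X]*E[Y]
E[D] = 7.5
E[P] = 0.8
E[Z] = 7.5 * 0.8 = 6

6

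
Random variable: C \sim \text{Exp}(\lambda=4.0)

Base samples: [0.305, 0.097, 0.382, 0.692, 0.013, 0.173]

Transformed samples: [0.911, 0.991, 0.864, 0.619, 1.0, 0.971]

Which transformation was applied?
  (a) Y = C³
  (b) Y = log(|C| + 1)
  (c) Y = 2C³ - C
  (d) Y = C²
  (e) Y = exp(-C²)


Checking option (e) Y = exp(-C²):
  C = 0.305 -> Y = 0.911 ✓
  C = 0.097 -> Y = 0.991 ✓
  C = 0.382 -> Y = 0.864 ✓
All samples match this transformation.

(e) exp(-C²)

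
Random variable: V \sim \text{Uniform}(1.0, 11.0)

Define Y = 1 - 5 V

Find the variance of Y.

For Y = aV + b: Var(Y) = a² * Var(V)
Var(V) = (11 - 1)^2/12 = 8.3333333
Var(Y) = (-5)² * 8.3333333 = 25 * 8.3333333 = 208.33333

208.33333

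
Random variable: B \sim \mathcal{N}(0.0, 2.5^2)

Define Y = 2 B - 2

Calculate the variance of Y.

For Y = aB + b: Var(Y) = a² * Var(B)
Var(B) = 2.5^2 = 6.25
Var(Y) = 2² * 6.25 = 4 * 6.25 = 25

25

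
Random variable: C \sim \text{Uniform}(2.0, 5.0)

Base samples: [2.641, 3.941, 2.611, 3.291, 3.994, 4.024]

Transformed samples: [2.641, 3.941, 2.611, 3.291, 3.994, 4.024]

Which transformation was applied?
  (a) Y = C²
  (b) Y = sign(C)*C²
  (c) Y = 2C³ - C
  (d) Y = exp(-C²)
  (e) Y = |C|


Checking option (e) Y = |C|:
  C = 2.641 -> Y = 2.641 ✓
  C = 3.941 -> Y = 3.941 ✓
  C = 2.611 -> Y = 2.611 ✓
All samples match this transformation.

(e) |C|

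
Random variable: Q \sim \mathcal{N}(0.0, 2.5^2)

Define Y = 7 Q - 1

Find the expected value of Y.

For Y = 7Q - 1:
E[Y] = 7 * E[Q] - 1
E[Q] = 0.0 = 0
E[Y] = 7 * 0 - 1 = -1

-1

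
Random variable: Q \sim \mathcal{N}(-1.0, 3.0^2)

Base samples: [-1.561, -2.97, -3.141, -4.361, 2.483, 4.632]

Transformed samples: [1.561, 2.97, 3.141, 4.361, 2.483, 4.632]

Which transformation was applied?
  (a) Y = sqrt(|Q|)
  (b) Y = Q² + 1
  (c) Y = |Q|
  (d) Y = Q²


Checking option (c) Y = |Q|:
  Q = -1.561 -> Y = 1.561 ✓
  Q = -2.97 -> Y = 2.97 ✓
  Q = -3.141 -> Y = 3.141 ✓
All samples match this transformation.

(c) |Q|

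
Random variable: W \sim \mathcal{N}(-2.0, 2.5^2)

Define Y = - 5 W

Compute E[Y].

For Y = -5W:
E[Y] = -5 * E[W]
E[W] = -2.0 = -2
E[Y] = -5 * (-2) = 10

10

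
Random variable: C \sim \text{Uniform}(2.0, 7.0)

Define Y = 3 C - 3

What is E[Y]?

For Y = 3C - 3:
E[Y] = 3 * E[C] - 3
E[C] = (2 + 7)/2 = 4.5
E[Y] = 3 * 4.5 - 3 = 10.5

10.5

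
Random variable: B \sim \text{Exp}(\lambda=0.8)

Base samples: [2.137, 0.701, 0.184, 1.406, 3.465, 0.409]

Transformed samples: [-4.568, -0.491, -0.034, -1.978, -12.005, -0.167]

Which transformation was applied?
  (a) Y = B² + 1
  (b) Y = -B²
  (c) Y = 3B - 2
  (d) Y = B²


Checking option (b) Y = -B²:
  B = 2.137 -> Y = -4.568 ✓
  B = 0.701 -> Y = -0.491 ✓
  B = 0.184 -> Y = -0.034 ✓
All samples match this transformation.

(b) -B²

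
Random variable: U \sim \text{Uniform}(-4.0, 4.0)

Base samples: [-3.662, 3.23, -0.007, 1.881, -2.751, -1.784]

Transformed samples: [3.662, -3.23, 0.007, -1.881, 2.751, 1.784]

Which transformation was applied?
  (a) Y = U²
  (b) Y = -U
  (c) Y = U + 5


Checking option (b) Y = -U:
  U = -3.662 -> Y = 3.662 ✓
  U = 3.23 -> Y = -3.23 ✓
  U = -0.007 -> Y = 0.007 ✓
All samples match this transformation.

(b) -U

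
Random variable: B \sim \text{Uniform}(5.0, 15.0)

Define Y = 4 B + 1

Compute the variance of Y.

For Y = aB + b: Var(Y) = a² * Var(B)
Var(B) = (15 - 5)^2/12 = 8.3333333
Var(Y) = 4² * 8.3333333 = 16 * 8.3333333 = 133.33333

133.33333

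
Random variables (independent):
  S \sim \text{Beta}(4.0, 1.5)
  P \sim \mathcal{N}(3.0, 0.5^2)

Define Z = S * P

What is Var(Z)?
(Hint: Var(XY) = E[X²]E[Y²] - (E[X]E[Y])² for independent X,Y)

Var(XY) = E[X²]E[Y²] - (E[X]E[Y])²
E[S] = 0.72727273, Var(S) = 0.03051494
E[P] = 3, Var(P) = 0.25
E[S²] = 0.03051494 + 0.72727273² = 0.55944056
E[P²] = 0.25 + 3² = 9.25
Var(Z) = 0.55944056*9.25 - (0.72727273*3)²
= 5.1748252 - 4.7603306 = 0.4144946

0.4144946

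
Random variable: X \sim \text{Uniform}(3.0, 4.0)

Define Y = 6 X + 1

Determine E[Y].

For Y = 6X + 1:
E[Y] = 6 * E[X] + 1
E[X] = (3 + 4)/2 = 3.5
E[Y] = 6 * 3.5 + 1 = 22

22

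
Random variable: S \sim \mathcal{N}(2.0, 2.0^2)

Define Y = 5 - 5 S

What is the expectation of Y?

For Y = -5S + 5:
E[Y] = -5 * E[S] + 5
E[S] = 2.0 = 2
E[Y] = -5 * 2 + 5 = -5

-5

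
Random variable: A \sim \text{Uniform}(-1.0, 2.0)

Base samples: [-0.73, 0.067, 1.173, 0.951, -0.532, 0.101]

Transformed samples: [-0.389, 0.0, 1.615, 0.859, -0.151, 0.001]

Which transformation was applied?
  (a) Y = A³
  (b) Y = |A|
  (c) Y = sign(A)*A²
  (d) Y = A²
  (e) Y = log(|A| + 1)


Checking option (a) Y = A³:
  A = -0.73 -> Y = -0.389 ✓
  A = 0.067 -> Y = 0.0 ✓
  A = 1.173 -> Y = 1.615 ✓
All samples match this transformation.

(a) A³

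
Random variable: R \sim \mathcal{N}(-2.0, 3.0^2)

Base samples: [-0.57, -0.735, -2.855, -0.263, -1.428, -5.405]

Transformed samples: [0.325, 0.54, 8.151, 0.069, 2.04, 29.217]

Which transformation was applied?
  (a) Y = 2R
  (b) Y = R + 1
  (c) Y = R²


Checking option (c) Y = R²:
  R = -0.57 -> Y = 0.325 ✓
  R = -0.735 -> Y = 0.54 ✓
  R = -2.855 -> Y = 8.151 ✓
All samples match this transformation.

(c) R²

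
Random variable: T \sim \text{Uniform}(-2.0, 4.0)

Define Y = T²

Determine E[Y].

Using E[X²] = Var(X) + (E[X])²:
E[T] = 1
Var(T) = (4 + 2)^2/12 = 3
E[T²] = 3 + 1² = 3 + 1 = 4

4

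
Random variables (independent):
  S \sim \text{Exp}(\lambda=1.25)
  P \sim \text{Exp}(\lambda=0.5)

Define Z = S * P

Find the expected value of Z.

For independent RVs: E[XY] = E[X]*E[Y]
E[S] = 0.8
E[P] = 2
E[Z] = 0.8 * 2 = 1.6

1.6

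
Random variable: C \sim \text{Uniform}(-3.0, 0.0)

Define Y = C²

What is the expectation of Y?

E[C²] = Var(C) + (E[C])² = 0.75 + 2.25 = 3

3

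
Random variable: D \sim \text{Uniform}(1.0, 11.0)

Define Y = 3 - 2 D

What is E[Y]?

For Y = -2D + 3:
E[Y] = -2 * E[D] + 3
E[D] = (1 + 11)/2 = 6
E[Y] = -2 * 6 + 3 = -9

-9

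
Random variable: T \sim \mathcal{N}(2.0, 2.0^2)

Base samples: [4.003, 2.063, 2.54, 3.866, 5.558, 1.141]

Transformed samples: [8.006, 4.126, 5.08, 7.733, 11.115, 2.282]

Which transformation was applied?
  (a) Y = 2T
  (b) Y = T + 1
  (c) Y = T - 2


Checking option (a) Y = 2T:
  T = 4.003 -> Y = 8.006 ✓
  T = 2.063 -> Y = 4.126 ✓
  T = 2.54 -> Y = 5.08 ✓
All samples match this transformation.

(a) 2T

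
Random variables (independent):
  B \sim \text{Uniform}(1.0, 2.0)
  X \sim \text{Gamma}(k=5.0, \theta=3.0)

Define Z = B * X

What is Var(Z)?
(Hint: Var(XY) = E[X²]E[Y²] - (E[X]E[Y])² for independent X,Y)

Var(XY) = E[X²]E[Y²] - (E[X]E[Y])²
E[B] = 1.5, Var(B) = 0.083333333
E[X] = 15, Var(X) = 45
E[B²] = 0.083333333 + 1.5² = 2.3333333
E[X²] = 45 + 15² = 270
Var(Z) = 2.3333333*270 - (1.5*15)²
= 630 - 506.25 = 123.75

123.75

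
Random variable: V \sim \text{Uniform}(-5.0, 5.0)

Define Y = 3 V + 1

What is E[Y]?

For Y = 3V + 1:
E[Y] = 3 * E[V] + 1
E[V] = (-5 + 5)/2 = 0
E[Y] = 3 * 0 + 1 = 1

1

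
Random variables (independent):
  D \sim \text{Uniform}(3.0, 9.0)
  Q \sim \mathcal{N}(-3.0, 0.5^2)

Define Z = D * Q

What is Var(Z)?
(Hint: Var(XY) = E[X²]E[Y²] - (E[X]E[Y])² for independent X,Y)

Var(XY) = E[X²]E[Y²] - (E[X]E[Y])²
E[D] = 6, Var(D) = 3
E[Q] = -3, Var(Q) = 0.25
E[D²] = 3 + 6² = 39
E[Q²] = 0.25 + (-3)² = 9.25
Var(Z) = 39*9.25 - (6*(-3))²
= 360.75 - 324 = 36.75

36.75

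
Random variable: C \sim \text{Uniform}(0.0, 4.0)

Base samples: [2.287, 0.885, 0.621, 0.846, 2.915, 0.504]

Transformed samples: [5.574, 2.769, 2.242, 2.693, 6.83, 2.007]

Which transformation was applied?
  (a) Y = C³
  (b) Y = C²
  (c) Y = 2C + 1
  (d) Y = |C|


Checking option (c) Y = 2C + 1:
  C = 2.287 -> Y = 5.574 ✓
  C = 0.885 -> Y = 2.769 ✓
  C = 0.621 -> Y = 2.242 ✓
All samples match this transformation.

(c) 2C + 1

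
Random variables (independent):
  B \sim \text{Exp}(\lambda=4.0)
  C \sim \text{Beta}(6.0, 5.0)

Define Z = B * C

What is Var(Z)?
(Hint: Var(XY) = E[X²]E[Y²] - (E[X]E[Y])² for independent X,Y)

Var(XY) = E[X²]E[Y²] - (E[X]E[Y])²
E[B] = 0.25, Var(B) = 0.0625
E[C] = 0.54545455, Var(C) = 0.020661157
E[B²] = 0.0625 + 0.25² = 0.125
E[C²] = 0.020661157 + 0.54545455² = 0.31818182
Var(Z) = 0.125*0.31818182 - (0.25*0.54545455)²
= 0.039772727 - 0.018595041 = 0.021177686

0.021177686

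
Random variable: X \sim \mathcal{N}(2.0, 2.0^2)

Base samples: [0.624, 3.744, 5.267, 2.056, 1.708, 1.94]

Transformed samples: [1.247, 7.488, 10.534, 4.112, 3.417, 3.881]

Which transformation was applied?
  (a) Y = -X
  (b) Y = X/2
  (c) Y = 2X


Checking option (c) Y = 2X:
  X = 0.624 -> Y = 1.247 ✓
  X = 3.744 -> Y = 7.488 ✓
  X = 5.267 -> Y = 10.534 ✓
All samples match this transformation.

(c) 2X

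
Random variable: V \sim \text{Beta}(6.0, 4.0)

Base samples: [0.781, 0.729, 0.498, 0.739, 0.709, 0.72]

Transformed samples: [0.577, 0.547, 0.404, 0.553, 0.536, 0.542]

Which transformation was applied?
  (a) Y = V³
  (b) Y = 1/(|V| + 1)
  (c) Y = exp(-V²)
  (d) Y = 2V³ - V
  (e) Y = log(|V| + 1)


Checking option (e) Y = log(|V| + 1):
  V = 0.781 -> Y = 0.577 ✓
  V = 0.729 -> Y = 0.547 ✓
  V = 0.498 -> Y = 0.404 ✓
All samples match this transformation.

(e) log(|V| + 1)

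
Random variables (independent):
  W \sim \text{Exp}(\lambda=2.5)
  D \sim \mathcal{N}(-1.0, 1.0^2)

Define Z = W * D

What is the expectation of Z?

For independent RVs: E[XY] = E[X]*E[Y]
E[W] = 0.4
E[D] = -1
E[Z] = 0.4 * (-1) = -0.4

-0.4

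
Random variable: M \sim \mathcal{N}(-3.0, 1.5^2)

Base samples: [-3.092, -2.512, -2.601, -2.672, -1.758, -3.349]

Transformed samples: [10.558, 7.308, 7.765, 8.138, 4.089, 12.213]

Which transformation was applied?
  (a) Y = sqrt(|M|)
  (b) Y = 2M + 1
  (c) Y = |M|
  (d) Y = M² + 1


Checking option (d) Y = M² + 1:
  M = -3.092 -> Y = 10.558 ✓
  M = -2.512 -> Y = 7.308 ✓
  M = -2.601 -> Y = 7.765 ✓
All samples match this transformation.

(d) M² + 1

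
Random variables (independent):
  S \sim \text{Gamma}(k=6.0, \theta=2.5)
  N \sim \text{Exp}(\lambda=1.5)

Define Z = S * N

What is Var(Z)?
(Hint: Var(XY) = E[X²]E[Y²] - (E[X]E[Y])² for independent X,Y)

Var(XY) = E[X²]E[Y²] - (E[X]E[Y])²
E[S] = 15, Var(S) = 37.5
E[N] = 0.66666667, Var(N) = 0.44444444
E[S²] = 37.5 + 15² = 262.5
E[N²] = 0.44444444 + 0.66666667² = 0.88888889
Var(Z) = 262.5*0.88888889 - (15*0.66666667)²
= 233.33333 - 100 = 133.33333

133.33333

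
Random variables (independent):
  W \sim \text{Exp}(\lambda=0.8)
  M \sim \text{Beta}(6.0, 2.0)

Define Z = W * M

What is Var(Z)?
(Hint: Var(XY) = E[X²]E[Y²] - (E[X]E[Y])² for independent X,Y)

Var(XY) = E[X²]E[Y²] - (E[X]E[Y])²
E[W] = 1.25, Var(W) = 1.5625
E[M] = 0.75, Var(M) = 0.020833333
E[W²] = 1.5625 + 1.25² = 3.125
E[M²] = 0.020833333 + 0.75² = 0.58333333
Var(Z) = 3.125*0.58333333 - (1.25*0.75)²
= 1.8229167 - 0.87890625 = 0.94401042

0.94401042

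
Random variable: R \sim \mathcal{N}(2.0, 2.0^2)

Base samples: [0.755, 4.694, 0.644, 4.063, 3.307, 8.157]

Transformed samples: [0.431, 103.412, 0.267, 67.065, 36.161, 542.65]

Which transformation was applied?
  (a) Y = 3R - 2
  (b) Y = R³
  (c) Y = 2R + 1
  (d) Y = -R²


Checking option (b) Y = R³:
  R = 0.755 -> Y = 0.431 ✓
  R = 4.694 -> Y = 103.412 ✓
  R = 0.644 -> Y = 0.267 ✓
All samples match this transformation.

(b) R³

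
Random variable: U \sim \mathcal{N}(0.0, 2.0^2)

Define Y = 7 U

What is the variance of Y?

For Y = aU + b: Var(Y) = a² * Var(U)
Var(U) = 2.0^2 = 4
Var(Y) = 7² * 4 = 49 * 4 = 196

196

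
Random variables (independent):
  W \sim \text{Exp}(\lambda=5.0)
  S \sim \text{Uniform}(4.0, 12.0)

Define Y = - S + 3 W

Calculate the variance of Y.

For independent RVs: Var(aX + bY) = a²Var(X) + b²Var(Y)
Var(W) = 0.04
Var(S) = 5.3333333
Var(Y) = 3²*0.04 + (-1)²*5.3333333
= 9*0.04 + 1*5.3333333 = 5.6933333

5.6933333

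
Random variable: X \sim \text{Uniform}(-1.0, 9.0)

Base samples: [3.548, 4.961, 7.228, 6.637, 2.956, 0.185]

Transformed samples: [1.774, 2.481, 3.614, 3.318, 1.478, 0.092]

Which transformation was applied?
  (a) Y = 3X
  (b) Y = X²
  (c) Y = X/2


Checking option (c) Y = X/2:
  X = 3.548 -> Y = 1.774 ✓
  X = 4.961 -> Y = 2.481 ✓
  X = 7.228 -> Y = 3.614 ✓
All samples match this transformation.

(c) X/2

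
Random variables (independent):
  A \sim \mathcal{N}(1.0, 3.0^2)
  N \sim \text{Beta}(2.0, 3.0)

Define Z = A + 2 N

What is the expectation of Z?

E[Z] = 1*E[A] + 2*E[N]
E[A] = 1
E[N] = 0.4
E[Z] = 1*1 + 2*0.4 = 1.8

1.8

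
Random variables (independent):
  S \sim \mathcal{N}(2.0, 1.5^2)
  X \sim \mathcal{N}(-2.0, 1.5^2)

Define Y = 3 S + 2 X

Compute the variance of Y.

For independent RVs: Var(aX + bY) = a²Var(X) + b²Var(Y)
Var(S) = 2.25
Var(X) = 2.25
Var(Y) = 3²*2.25 + 2²*2.25
= 9*2.25 + 4*2.25 = 29.25

29.25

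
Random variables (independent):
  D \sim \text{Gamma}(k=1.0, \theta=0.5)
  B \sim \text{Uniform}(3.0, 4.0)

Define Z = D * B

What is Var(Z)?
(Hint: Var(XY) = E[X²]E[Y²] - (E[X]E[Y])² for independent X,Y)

Var(XY) = E[X²]E[Y²] - (E[X]E[Y])²
E[D] = 0.5, Var(D) = 0.25
E[B] = 3.5, Var(B) = 0.083333333
E[D²] = 0.25 + 0.5² = 0.5
E[B²] = 0.083333333 + 3.5² = 12.333333
Var(Z) = 0.5*12.333333 - (0.5*3.5)²
= 6.1666667 - 3.0625 = 3.1041667

3.1041667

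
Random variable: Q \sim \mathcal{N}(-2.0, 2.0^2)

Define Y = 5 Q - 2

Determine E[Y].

For Y = 5Q - 2:
E[Y] = 5 * E[Q] - 2
E[Q] = -2.0 = -2
E[Y] = 5 * (-2) - 2 = -12

-12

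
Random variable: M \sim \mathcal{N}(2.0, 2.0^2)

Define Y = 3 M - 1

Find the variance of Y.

For Y = aM + b: Var(Y) = a² * Var(M)
Var(M) = 2.0^2 = 4
Var(Y) = 3² * 4 = 9 * 4 = 36

36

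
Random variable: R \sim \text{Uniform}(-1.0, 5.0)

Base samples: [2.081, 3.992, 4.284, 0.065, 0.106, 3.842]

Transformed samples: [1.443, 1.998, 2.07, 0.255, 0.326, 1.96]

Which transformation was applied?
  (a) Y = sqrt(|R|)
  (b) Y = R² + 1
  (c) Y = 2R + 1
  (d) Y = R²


Checking option (a) Y = sqrt(|R|):
  R = 2.081 -> Y = 1.443 ✓
  R = 3.992 -> Y = 1.998 ✓
  R = 4.284 -> Y = 2.07 ✓
All samples match this transformation.

(a) sqrt(|R|)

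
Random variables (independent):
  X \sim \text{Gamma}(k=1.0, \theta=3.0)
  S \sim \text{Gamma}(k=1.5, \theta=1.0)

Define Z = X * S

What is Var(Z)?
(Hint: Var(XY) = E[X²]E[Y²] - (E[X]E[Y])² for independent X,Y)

Var(XY) = E[X²]E[Y²] - (E[X]E[Y])²
E[X] = 3, Var(X) = 9
E[S] = 1.5, Var(S) = 1.5
E[X²] = 9 + 3² = 18
E[S²] = 1.5 + 1.5² = 3.75
Var(Z) = 18*3.75 - (3*1.5)²
= 67.5 - 20.25 = 47.25

47.25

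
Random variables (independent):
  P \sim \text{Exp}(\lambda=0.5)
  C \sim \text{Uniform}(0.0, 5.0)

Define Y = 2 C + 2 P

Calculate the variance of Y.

For independent RVs: Var(aX + bY) = a²Var(X) + b²Var(Y)
Var(P) = 4
Var(C) = 2.0833333
Var(Y) = 2²*4 + 2²*2.0833333
= 4*4 + 4*2.0833333 = 24.333333

24.333333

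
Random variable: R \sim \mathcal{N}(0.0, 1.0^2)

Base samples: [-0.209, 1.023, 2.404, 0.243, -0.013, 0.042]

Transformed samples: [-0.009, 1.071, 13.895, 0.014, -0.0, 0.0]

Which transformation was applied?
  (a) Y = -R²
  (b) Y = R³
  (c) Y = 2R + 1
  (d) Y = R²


Checking option (b) Y = R³:
  R = -0.209 -> Y = -0.009 ✓
  R = 1.023 -> Y = 1.071 ✓
  R = 2.404 -> Y = 13.895 ✓
All samples match this transformation.

(b) R³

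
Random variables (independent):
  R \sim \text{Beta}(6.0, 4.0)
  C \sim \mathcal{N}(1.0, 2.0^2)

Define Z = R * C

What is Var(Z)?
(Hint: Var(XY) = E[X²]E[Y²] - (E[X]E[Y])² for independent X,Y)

Var(XY) = E[X²]E[Y²] - (E[X]E[Y])²
E[R] = 0.6, Var(R) = 0.021818182
E[C] = 1, Var(C) = 4
E[R²] = 0.021818182 + 0.6² = 0.38181818
E[C²] = 4 + 1² = 5
Var(Z) = 0.38181818*5 - (0.6*1)²
= 1.9090909 - 0.36 = 1.5490909

1.5490909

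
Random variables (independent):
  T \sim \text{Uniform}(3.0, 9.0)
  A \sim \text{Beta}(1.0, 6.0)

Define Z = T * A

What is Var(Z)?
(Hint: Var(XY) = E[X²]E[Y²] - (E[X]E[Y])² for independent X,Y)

Var(XY) = E[X²]E[Y²] - (E[X]E[Y])²
E[T] = 6, Var(T) = 3
E[A] = 0.14285714, Var(A) = 0.015306122
E[T²] = 3 + 6² = 39
E[A²] = 0.015306122 + 0.14285714² = 0.035714286
Var(Z) = 39*0.035714286 - (6*0.14285714)²
= 1.3928571 - 0.73469388 = 0.65816327

0.65816327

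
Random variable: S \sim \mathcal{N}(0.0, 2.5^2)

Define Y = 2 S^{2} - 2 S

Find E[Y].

E[Y] = 2*E[S²] - 2*E[S]
E[S] = 0
E[S²] = Var(S) + (E[S])² = 6.25 + 0 = 6.25
E[Y] = 2*6.25 - 2*0 = 12.5

12.5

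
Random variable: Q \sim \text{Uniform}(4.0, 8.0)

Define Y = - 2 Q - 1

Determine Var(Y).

For Y = aQ + b: Var(Y) = a² * Var(Q)
Var(Q) = (8 - 4)^2/12 = 1.3333333
Var(Y) = (-2)² * 1.3333333 = 4 * 1.3333333 = 5.3333333

5.3333333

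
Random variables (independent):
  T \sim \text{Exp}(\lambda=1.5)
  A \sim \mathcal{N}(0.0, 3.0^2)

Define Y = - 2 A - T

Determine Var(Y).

For independent RVs: Var(aX + bY) = a²Var(X) + b²Var(Y)
Var(T) = 0.44444444
Var(A) = 9
Var(Y) = (-1)²*0.44444444 + (-2)²*9
= 1*0.44444444 + 4*9 = 36.444444

36.444444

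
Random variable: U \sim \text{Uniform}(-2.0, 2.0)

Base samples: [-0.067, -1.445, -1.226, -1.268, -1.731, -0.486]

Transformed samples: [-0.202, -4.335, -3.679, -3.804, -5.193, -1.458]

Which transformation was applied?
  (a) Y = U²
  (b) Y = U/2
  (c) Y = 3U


Checking option (c) Y = 3U:
  U = -0.067 -> Y = -0.202 ✓
  U = -1.445 -> Y = -4.335 ✓
  U = -1.226 -> Y = -3.679 ✓
All samples match this transformation.

(c) 3U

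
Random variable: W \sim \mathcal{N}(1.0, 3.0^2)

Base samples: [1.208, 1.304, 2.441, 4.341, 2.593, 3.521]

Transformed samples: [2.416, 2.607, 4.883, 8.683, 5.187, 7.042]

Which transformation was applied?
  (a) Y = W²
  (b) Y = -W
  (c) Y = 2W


Checking option (c) Y = 2W:
  W = 1.208 -> Y = 2.416 ✓
  W = 1.304 -> Y = 2.607 ✓
  W = 2.441 -> Y = 4.883 ✓
All samples match this transformation.

(c) 2W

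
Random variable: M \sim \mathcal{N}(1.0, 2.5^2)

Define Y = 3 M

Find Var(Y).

For Y = aM + b: Var(Y) = a² * Var(M)
Var(M) = 2.5^2 = 6.25
Var(Y) = 3² * 6.25 = 9 * 6.25 = 56.25

56.25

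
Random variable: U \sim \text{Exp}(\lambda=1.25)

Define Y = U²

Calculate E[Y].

Using E[X²] = Var(X) + (E[X])²:
E[U] = 0.8
Var(U) = 1/1.25^2 = 0.64
E[U²] = 0.64 + 0.8² = 0.64 + 0.64 = 1.28

1.28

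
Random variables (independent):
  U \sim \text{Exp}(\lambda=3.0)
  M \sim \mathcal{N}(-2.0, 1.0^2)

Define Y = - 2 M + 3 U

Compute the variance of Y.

For independent RVs: Var(aX + bY) = a²Var(X) + b²Var(Y)
Var(U) = 0.11111111
Var(M) = 1
Var(Y) = 3²*0.11111111 + (-2)²*1
= 9*0.11111111 + 4*1 = 5

5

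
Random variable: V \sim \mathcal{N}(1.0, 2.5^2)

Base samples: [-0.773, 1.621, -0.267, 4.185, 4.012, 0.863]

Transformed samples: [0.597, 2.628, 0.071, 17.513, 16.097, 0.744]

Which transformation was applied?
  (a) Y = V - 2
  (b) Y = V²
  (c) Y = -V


Checking option (b) Y = V²:
  V = -0.773 -> Y = 0.597 ✓
  V = 1.621 -> Y = 2.628 ✓
  V = -0.267 -> Y = 0.071 ✓
All samples match this transformation.

(b) V²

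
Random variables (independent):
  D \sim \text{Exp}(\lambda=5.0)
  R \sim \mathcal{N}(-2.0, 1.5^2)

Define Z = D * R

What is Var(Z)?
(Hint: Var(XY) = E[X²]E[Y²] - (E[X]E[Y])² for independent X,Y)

Var(XY) = E[X²]E[Y²] - (E[X]E[Y])²
E[D] = 0.2, Var(D) = 0.04
E[R] = -2, Var(R) = 2.25
E[D²] = 0.04 + 0.2² = 0.08
E[R²] = 2.25 + (-2)² = 6.25
Var(Z) = 0.08*6.25 - (0.2*(-2))²
= 0.5 - 0.16 = 0.34

0.34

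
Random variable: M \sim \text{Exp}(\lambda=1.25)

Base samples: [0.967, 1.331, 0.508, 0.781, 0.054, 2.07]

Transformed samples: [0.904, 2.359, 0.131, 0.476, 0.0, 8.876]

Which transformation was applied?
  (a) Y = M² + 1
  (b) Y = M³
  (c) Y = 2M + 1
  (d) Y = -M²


Checking option (b) Y = M³:
  M = 0.967 -> Y = 0.904 ✓
  M = 1.331 -> Y = 2.359 ✓
  M = 0.508 -> Y = 0.131 ✓
All samples match this transformation.

(b) M³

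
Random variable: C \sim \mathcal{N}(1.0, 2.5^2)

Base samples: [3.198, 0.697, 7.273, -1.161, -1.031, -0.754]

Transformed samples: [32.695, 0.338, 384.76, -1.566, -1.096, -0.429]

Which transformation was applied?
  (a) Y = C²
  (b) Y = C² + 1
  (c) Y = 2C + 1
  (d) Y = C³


Checking option (d) Y = C³:
  C = 3.198 -> Y = 32.695 ✓
  C = 0.697 -> Y = 0.338 ✓
  C = 7.273 -> Y = 384.76 ✓
All samples match this transformation.

(d) C³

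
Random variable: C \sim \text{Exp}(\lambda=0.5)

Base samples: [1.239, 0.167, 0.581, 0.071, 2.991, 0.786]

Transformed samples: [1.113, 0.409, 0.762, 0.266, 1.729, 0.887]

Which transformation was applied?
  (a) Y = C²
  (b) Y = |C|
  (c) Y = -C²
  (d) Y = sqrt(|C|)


Checking option (d) Y = sqrt(|C|):
  C = 1.239 -> Y = 1.113 ✓
  C = 0.167 -> Y = 0.409 ✓
  C = 0.581 -> Y = 0.762 ✓
All samples match this transformation.

(d) sqrt(|C|)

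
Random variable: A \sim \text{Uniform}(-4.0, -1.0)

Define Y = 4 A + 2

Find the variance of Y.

For Y = aA + b: Var(Y) = a² * Var(A)
Var(A) = (-1 + 4)^2/12 = 0.75
Var(Y) = 4² * 0.75 = 16 * 0.75 = 12

12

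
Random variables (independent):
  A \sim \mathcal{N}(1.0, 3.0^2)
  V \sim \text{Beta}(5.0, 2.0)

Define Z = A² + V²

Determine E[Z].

E[Z] = E[A²] + E[V²]
E[A²] = Var(A) + E[A]² = 9 + 1 = 10
E[V²] = Var(V) + E[V]² = 0.025510204 + 0.51020408 = 0.53571429
E[Z] = 10 + 0.53571429 = 10.535714

10.535714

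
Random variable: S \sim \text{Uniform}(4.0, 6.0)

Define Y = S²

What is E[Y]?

E[S²] = Var(S) + (E[S])² = 0.33333333 + 25 = 25.333333

25.333333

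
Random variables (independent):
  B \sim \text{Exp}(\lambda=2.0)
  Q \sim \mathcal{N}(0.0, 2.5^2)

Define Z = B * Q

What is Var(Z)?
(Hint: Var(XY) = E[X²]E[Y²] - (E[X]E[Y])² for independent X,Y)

Var(XY) = E[X²]E[Y²] - (E[X]E[Y])²
E[B] = 0.5, Var(B) = 0.25
E[Q] = 0, Var(Q) = 6.25
E[B²] = 0.25 + 0.5² = 0.5
E[Q²] = 6.25 + 0² = 6.25
Var(Z) = 0.5*6.25 - (0.5*0)²
= 3.125 - 0 = 3.125

3.125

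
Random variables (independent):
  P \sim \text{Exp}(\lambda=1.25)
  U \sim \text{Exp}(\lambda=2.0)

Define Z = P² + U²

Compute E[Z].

E[Z] = E[P²] + E[U²]
E[P²] = Var(P) + E[P]² = 0.64 + 0.64 = 1.28
E[U²] = Var(U) + E[U]² = 0.25 + 0.25 = 0.5
E[Z] = 1.28 + 0.5 = 1.78

1.78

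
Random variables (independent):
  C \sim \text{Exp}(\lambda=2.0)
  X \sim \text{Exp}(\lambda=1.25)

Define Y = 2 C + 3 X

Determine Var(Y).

For independent RVs: Var(aX + bY) = a²Var(X) + b²Var(Y)
Var(C) = 0.25
Var(X) = 0.64
Var(Y) = 2²*0.25 + 3²*0.64
= 4*0.25 + 9*0.64 = 6.76

6.76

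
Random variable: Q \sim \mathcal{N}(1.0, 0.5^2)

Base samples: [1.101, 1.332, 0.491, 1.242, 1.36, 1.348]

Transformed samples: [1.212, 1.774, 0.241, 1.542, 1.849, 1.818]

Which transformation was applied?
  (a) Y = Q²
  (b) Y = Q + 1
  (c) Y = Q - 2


Checking option (a) Y = Q²:
  Q = 1.101 -> Y = 1.212 ✓
  Q = 1.332 -> Y = 1.774 ✓
  Q = 0.491 -> Y = 0.241 ✓
All samples match this transformation.

(a) Q²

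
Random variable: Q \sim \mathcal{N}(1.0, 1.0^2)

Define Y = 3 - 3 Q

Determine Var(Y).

For Y = aQ + b: Var(Y) = a² * Var(Q)
Var(Q) = 1.0^2 = 1
Var(Y) = (-3)² * 1 = 9 * 1 = 9

9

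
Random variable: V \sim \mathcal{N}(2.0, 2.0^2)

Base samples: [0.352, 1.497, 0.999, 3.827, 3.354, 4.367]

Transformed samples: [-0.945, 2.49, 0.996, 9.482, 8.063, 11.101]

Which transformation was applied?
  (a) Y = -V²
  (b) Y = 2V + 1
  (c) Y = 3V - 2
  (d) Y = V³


Checking option (c) Y = 3V - 2:
  V = 0.352 -> Y = -0.945 ✓
  V = 1.497 -> Y = 2.49 ✓
  V = 0.999 -> Y = 0.996 ✓
All samples match this transformation.

(c) 3V - 2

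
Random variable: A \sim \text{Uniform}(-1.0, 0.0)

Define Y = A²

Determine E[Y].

E[A²] = Var(A) + (E[A])² = 0.083333333 + 0.25 = 0.33333333

0.33333333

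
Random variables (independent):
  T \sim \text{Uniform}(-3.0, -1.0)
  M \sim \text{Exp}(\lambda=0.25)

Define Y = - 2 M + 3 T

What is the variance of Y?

For independent RVs: Var(aX + bY) = a²Var(X) + b²Var(Y)
Var(T) = 0.33333333
Var(M) = 16
Var(Y) = 3²*0.33333333 + (-2)²*16
= 9*0.33333333 + 4*16 = 67

67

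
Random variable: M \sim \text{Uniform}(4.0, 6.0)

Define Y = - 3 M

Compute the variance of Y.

For Y = aM + b: Var(Y) = a² * Var(M)
Var(M) = (6 - 4)^2/12 = 0.33333333
Var(Y) = (-3)² * 0.33333333 = 9 * 0.33333333 = 3

3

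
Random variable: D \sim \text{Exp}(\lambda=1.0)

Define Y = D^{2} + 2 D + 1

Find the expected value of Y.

E[Y] = 1*E[D²] + 2*E[D] + 1
E[D] = 1
E[D²] = Var(D) + (E[D])² = 1 + 1 = 2
E[Y] = 1*2 + 2*1 + 1 = 5

5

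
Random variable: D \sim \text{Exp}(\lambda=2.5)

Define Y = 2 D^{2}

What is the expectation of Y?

E[Y] = 2*E[D²]
E[D] = 0.4
E[D²] = Var(D) + (E[D])² = 0.16 + 0.16 = 0.32
E[Y] = 2*0.32 = 0.64

0.64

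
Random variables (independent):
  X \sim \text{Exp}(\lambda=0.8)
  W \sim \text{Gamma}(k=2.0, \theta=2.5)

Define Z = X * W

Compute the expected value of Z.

For independent RVs: E[XY] = E[X]*E[Y]
E[X] = 1.25
E[W] = 5
E[Z] = 1.25 * 5 = 6.25

6.25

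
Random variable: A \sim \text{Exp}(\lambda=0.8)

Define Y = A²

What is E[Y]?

E[A²] = Var(A) + (E[A])² = 1.5625 + 1.5625 = 3.125

3.125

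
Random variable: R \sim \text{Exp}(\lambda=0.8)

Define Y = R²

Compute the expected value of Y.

E[R²] = Var(R) + (E[R])² = 1.5625 + 1.5625 = 3.125

3.125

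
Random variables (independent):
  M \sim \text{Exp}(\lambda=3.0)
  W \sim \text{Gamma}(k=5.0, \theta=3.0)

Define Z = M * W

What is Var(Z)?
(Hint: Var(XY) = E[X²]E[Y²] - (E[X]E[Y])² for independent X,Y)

Var(XY) = E[X²]E[Y²] - (E[X]E[Y])²
E[M] = 0.33333333, Var(M) = 0.11111111
E[W] = 15, Var(W) = 45
E[M²] = 0.11111111 + 0.33333333² = 0.22222222
E[W²] = 45 + 15² = 270
Var(Z) = 0.22222222*270 - (0.33333333*15)²
= 60 - 25 = 35

35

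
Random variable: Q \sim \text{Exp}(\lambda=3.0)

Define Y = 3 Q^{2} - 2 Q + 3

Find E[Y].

E[Y] = 3*E[Q²] - 2*E[Q] + 3
E[Q] = 0.33333333
E[Q²] = Var(Q) + (E[Q])² = 0.11111111 + 0.11111111 = 0.22222222
E[Y] = 3*0.22222222 - 2*0.33333333 + 3 = 3

3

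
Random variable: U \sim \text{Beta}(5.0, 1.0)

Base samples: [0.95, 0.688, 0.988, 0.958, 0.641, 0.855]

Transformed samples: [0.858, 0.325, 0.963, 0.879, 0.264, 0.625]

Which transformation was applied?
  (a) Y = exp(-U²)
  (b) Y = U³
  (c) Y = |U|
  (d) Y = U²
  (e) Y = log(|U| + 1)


Checking option (b) Y = U³:
  U = 0.95 -> Y = 0.858 ✓
  U = 0.688 -> Y = 0.325 ✓
  U = 0.988 -> Y = 0.963 ✓
All samples match this transformation.

(b) U³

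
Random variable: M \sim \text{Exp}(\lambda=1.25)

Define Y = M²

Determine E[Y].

E[M²] = Var(M) + (E[M])² = 0.64 + 0.64 = 1.28

1.28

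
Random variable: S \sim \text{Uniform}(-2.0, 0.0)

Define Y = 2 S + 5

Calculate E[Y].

For Y = 2S + 5:
E[Y] = 2 * E[S] + 5
E[S] = (-2 + 0)/2 = -1
E[Y] = 2 * (-1) + 5 = 3

3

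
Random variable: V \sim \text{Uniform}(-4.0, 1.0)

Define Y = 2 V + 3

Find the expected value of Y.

For Y = 2V + 3:
E[Y] = 2 * E[V] + 3
E[V] = (-4 + 1)/2 = -1.5
E[Y] = 2 * (-1.5) + 3 = 0

0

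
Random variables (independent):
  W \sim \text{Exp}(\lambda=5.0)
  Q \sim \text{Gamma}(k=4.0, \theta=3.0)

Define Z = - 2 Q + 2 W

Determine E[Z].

E[Z] = 2*E[W] - 2*E[Q]
E[W] = 0.2
E[Q] = 12
E[Z] = 2*0.2 - 2*12 = -23.6

-23.6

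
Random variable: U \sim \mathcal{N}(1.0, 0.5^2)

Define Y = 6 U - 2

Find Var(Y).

For Y = aU + b: Var(Y) = a² * Var(U)
Var(U) = 0.5^2 = 0.25
Var(Y) = 6² * 0.25 = 36 * 0.25 = 9

9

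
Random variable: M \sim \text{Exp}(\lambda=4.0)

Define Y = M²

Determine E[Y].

Using E[X²] = Var(X) + (E[X])²:
E[M] = 0.25
Var(M) = 1/4.0^2 = 0.0625
E[M²] = 0.0625 + 0.25² = 0.0625 + 0.0625 = 0.125

0.125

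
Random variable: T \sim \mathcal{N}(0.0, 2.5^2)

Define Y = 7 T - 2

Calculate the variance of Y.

For Y = aT + b: Var(Y) = a² * Var(T)
Var(T) = 2.5^2 = 6.25
Var(Y) = 7² * 6.25 = 49 * 6.25 = 306.25

306.25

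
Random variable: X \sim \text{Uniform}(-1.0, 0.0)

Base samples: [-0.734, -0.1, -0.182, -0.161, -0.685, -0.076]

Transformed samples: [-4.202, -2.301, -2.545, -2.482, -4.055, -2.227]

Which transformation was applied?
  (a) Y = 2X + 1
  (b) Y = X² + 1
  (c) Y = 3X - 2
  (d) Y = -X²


Checking option (c) Y = 3X - 2:
  X = -0.734 -> Y = -4.202 ✓
  X = -0.1 -> Y = -2.301 ✓
  X = -0.182 -> Y = -2.545 ✓
All samples match this transformation.

(c) 3X - 2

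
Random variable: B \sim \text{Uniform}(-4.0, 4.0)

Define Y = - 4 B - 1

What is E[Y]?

For Y = -4B - 1:
E[Y] = -4 * E[B] - 1
E[B] = (-4 + 4)/2 = 0
E[Y] = -4 * 0 - 1 = -1

-1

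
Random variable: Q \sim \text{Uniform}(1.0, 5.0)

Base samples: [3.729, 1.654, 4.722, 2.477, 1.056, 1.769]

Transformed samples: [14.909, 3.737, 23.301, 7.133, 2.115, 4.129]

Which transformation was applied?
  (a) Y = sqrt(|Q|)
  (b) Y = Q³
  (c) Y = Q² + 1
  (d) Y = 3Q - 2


Checking option (c) Y = Q² + 1:
  Q = 3.729 -> Y = 14.909 ✓
  Q = 1.654 -> Y = 3.737 ✓
  Q = 4.722 -> Y = 23.301 ✓
All samples match this transformation.

(c) Q² + 1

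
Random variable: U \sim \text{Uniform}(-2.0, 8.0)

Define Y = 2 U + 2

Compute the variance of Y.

For Y = aU + b: Var(Y) = a² * Var(U)
Var(U) = (8 + 2)^2/12 = 8.3333333
Var(Y) = 2² * 8.3333333 = 4 * 8.3333333 = 33.333333

33.333333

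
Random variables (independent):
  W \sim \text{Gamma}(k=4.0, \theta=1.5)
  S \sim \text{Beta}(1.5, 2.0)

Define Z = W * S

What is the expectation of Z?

For independent RVs: E[XY] = E[X]*E[Y]
E[W] = 6
E[S] = 0.42857143
E[Z] = 6 * 0.42857143 = 2.5714286

2.5714286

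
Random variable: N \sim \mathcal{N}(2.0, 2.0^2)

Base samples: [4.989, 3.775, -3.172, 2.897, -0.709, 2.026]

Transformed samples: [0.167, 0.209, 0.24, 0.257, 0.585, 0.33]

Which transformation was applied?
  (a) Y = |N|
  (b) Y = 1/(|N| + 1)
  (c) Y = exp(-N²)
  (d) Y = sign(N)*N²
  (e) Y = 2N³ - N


Checking option (b) Y = 1/(|N| + 1):
  N = 4.989 -> Y = 0.167 ✓
  N = 3.775 -> Y = 0.209 ✓
  N = -3.172 -> Y = 0.24 ✓
All samples match this transformation.

(b) 1/(|N| + 1)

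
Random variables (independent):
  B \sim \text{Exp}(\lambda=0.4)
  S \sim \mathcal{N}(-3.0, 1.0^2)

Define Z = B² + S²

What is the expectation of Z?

E[Z] = E[B²] + E[S²]
E[B²] = Var(B) + E[B]² = 6.25 + 6.25 = 12.5
E[S²] = Var(S) + E[S]² = 1 + 9 = 10
E[Z] = 12.5 + 10 = 22.5

22.5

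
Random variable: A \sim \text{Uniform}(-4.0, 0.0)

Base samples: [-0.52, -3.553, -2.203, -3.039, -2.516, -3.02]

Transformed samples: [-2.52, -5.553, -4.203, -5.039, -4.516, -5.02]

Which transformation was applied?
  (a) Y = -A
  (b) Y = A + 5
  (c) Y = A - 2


Checking option (c) Y = A - 2:
  A = -0.52 -> Y = -2.52 ✓
  A = -3.553 -> Y = -5.553 ✓
  A = -2.203 -> Y = -4.203 ✓
All samples match this transformation.

(c) A - 2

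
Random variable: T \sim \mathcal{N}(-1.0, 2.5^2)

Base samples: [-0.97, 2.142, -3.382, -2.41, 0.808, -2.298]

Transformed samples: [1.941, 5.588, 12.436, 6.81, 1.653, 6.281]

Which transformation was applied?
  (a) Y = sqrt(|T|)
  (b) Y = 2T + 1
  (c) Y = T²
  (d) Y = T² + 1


Checking option (d) Y = T² + 1:
  T = -0.97 -> Y = 1.941 ✓
  T = 2.142 -> Y = 5.588 ✓
  T = -3.382 -> Y = 12.436 ✓
All samples match this transformation.

(d) T² + 1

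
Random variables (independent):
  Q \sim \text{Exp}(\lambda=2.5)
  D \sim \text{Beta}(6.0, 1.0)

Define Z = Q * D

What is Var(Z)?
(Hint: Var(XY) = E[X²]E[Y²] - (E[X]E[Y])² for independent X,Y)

Var(XY) = E[X²]E[Y²] - (E[X]E[Y])²
E[Q] = 0.4, Var(Q) = 0.16
E[D] = 0.85714286, Var(D) = 0.015306122
E[Q²] = 0.16 + 0.4² = 0.32
E[D²] = 0.015306122 + 0.85714286² = 0.75
Var(Z) = 0.32*0.75 - (0.4*0.85714286)²
= 0.24 - 0.11755102 = 0.12244898

0.12244898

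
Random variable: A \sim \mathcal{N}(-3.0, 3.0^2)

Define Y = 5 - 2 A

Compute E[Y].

For Y = -2A + 5:
E[Y] = -2 * E[A] + 5
E[A] = -3.0 = -3
E[Y] = -2 * (-3) + 5 = 11

11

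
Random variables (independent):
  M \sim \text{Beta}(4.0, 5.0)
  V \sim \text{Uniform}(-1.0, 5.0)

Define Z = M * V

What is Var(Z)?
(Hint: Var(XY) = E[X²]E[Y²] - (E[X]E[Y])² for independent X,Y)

Var(XY) = E[X²]E[Y²] - (E[X]E[Y])²
E[M] = 0.44444444, Var(M) = 0.024691358
E[V] = 2, Var(V) = 3
E[M²] = 0.024691358 + 0.44444444² = 0.22222222
E[V²] = 3 + 2² = 7
Var(Z) = 0.22222222*7 - (0.44444444*2)²
= 1.5555556 - 0.79012346 = 0.7654321

0.7654321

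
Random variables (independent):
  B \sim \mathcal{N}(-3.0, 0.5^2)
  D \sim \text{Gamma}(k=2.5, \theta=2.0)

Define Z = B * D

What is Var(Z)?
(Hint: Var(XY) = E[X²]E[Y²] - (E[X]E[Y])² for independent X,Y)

Var(XY) = E[X²]E[Y²] - (E[X]E[Y])²
E[B] = -3, Var(B) = 0.25
E[D] = 5, Var(D) = 10
E[B²] = 0.25 + (-3)² = 9.25
E[D²] = 10 + 5² = 35
Var(Z) = 9.25*35 - (-3*5)²
= 323.75 - 225 = 98.75

98.75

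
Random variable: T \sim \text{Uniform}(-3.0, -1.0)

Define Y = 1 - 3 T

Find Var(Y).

For Y = aT + b: Var(Y) = a² * Var(T)
Var(T) = (-1 + 3)^2/12 = 0.33333333
Var(Y) = (-3)² * 0.33333333 = 9 * 0.33333333 = 3

3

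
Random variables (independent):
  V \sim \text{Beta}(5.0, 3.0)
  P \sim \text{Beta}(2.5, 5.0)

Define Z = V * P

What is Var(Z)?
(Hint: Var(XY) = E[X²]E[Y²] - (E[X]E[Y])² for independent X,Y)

Var(XY) = E[X²]E[Y²] - (E[X]E[Y])²
E[V] = 0.625, Var(V) = 0.026041667
E[P] = 0.33333333, Var(P) = 0.026143791
E[V²] = 0.026041667 + 0.625² = 0.41666667
E[P²] = 0.026143791 + 0.33333333² = 0.1372549
Var(Z) = 0.41666667*0.1372549 - (0.625*0.33333333)²
= 0.057189542 - 0.043402778 = 0.013786765

0.013786765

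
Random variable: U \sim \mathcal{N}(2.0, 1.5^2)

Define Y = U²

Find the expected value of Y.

Using E[X²] = Var(X) + (E[X])²:
E[U] = 2
Var(U) = 1.5^2 = 2.25
E[U²] = 2.25 + 2² = 2.25 + 4 = 6.25

6.25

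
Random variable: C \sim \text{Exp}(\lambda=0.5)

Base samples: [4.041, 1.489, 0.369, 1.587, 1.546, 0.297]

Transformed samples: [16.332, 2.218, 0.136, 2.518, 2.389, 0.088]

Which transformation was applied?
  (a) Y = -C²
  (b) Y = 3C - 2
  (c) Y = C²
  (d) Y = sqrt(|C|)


Checking option (c) Y = C²:
  C = 4.041 -> Y = 16.332 ✓
  C = 1.489 -> Y = 2.218 ✓
  C = 0.369 -> Y = 0.136 ✓
All samples match this transformation.

(c) C²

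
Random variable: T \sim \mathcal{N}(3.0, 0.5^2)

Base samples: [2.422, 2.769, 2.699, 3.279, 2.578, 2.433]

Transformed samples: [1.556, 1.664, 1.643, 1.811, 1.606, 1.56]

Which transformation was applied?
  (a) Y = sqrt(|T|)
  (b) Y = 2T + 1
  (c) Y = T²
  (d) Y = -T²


Checking option (a) Y = sqrt(|T|):
  T = 2.422 -> Y = 1.556 ✓
  T = 2.769 -> Y = 1.664 ✓
  T = 2.699 -> Y = 1.643 ✓
All samples match this transformation.

(a) sqrt(|T|)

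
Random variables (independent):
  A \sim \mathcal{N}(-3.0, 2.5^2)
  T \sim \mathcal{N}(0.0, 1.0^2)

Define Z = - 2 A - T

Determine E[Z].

E[Z] = -2*E[A] - 1*E[T]
E[A] = -3
E[T] = 0
E[Z] = -2*(-3) - 1*0 = 6

6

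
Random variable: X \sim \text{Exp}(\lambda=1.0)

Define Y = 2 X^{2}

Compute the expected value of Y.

E[Y] = 2*E[X²]
E[X] = 1
E[X²] = Var(X) + (E[X])² = 1 + 1 = 2
E[Y] = 2*2 = 4

4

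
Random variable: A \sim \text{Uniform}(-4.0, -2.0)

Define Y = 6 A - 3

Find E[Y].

For Y = 6A - 3:
E[Y] = 6 * E[A] - 3
E[A] = (-4 - 2)/2 = -3
E[Y] = 6 * (-3) - 3 = -21

-21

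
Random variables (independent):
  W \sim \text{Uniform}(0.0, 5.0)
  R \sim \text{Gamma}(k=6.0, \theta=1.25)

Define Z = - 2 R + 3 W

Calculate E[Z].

E[Z] = 3*E[W] - 2*E[R]
E[W] = 2.5
E[R] = 7.5
E[Z] = 3*2.5 - 2*7.5 = -7.5

-7.5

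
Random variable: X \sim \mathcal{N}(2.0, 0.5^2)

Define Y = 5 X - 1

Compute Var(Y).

For Y = aX + b: Var(Y) = a² * Var(X)
Var(X) = 0.5^2 = 0.25
Var(Y) = 5² * 0.25 = 25 * 0.25 = 6.25

6.25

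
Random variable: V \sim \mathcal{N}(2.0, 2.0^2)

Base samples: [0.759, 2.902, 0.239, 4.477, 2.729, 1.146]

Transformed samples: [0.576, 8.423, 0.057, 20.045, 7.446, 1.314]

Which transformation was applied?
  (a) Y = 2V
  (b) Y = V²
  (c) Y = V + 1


Checking option (b) Y = V²:
  V = 0.759 -> Y = 0.576 ✓
  V = 2.902 -> Y = 8.423 ✓
  V = 0.239 -> Y = 0.057 ✓
All samples match this transformation.

(b) V²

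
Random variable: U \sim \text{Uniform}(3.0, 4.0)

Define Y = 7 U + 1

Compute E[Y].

For Y = 7U + 1:
E[Y] = 7 * E[U] + 1
E[U] = (3 + 4)/2 = 3.5
E[Y] = 7 * 3.5 + 1 = 25.5

25.5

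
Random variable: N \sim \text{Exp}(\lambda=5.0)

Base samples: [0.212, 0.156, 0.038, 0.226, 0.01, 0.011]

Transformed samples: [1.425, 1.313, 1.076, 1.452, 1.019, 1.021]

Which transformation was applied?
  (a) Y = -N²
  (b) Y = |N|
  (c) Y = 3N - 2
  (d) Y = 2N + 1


Checking option (d) Y = 2N + 1:
  N = 0.212 -> Y = 1.425 ✓
  N = 0.156 -> Y = 1.313 ✓
  N = 0.038 -> Y = 1.076 ✓
All samples match this transformation.

(d) 2N + 1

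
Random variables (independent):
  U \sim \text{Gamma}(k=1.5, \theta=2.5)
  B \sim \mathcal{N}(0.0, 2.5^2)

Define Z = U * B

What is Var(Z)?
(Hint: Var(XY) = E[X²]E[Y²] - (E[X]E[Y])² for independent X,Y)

Var(XY) = E[X²]E[Y²] - (E[X]E[Y])²
E[U] = 3.75, Var(U) = 9.375
E[B] = 0, Var(B) = 6.25
E[U²] = 9.375 + 3.75² = 23.4375
E[B²] = 6.25 + 0² = 6.25
Var(Z) = 23.4375*6.25 - (3.75*0)²
= 146.48438 - 0 = 146.48438

146.48438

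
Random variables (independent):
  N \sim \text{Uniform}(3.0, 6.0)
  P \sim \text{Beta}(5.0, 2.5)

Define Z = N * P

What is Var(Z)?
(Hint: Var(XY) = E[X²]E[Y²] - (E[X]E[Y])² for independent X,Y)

Var(XY) = E[X²]E[Y²] - (E[X]E[Y])²
E[N] = 4.5, Var(N) = 0.75
E[P] = 0.66666667, Var(P) = 0.026143791
E[N²] = 0.75 + 4.5² = 21
E[P²] = 0.026143791 + 0.66666667² = 0.47058824
Var(Z) = 21*0.47058824 - (4.5*0.66666667)²
= 9.8823529 - 9 = 0.88235294

0.88235294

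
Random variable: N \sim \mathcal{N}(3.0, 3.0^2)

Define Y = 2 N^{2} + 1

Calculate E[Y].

E[Y] = 2*E[N²] + 1
E[N] = 3
E[N²] = Var(N) + (E[N])² = 9 + 9 = 18
E[Y] = 2*18 + 1 = 37

37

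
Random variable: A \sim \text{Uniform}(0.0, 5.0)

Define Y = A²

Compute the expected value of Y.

Using E[X²] = Var(X) + (E[X])²:
E[A] = 2.5
Var(A) = (5 - 0)^2/12 = 2.0833333
E[A²] = 2.0833333 + 2.5² = 2.0833333 + 6.25 = 8.3333333

8.3333333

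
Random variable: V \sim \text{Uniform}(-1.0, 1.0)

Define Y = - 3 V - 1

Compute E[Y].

For Y = -3V - 1:
E[Y] = -3 * E[V] - 1
E[V] = (-1 + 1)/2 = 0
E[Y] = -3 * 0 - 1 = -1

-1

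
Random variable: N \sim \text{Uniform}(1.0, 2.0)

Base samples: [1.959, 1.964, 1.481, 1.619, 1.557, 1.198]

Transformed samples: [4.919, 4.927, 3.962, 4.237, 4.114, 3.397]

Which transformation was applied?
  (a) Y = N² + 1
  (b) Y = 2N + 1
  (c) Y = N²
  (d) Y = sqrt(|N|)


Checking option (b) Y = 2N + 1:
  N = 1.959 -> Y = 4.919 ✓
  N = 1.964 -> Y = 4.927 ✓
  N = 1.481 -> Y = 3.962 ✓
All samples match this transformation.

(b) 2N + 1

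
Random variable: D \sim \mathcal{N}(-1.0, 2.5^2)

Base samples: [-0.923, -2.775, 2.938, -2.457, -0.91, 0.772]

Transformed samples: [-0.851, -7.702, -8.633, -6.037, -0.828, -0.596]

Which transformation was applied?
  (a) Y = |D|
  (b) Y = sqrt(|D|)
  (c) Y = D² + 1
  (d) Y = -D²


Checking option (d) Y = -D²:
  D = -0.923 -> Y = -0.851 ✓
  D = -2.775 -> Y = -7.702 ✓
  D = 2.938 -> Y = -8.633 ✓
All samples match this transformation.

(d) -D²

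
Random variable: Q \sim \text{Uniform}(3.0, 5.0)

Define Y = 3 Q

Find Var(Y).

For Y = aQ + b: Var(Y) = a² * Var(Q)
Var(Q) = (5 - 3)^2/12 = 0.33333333
Var(Y) = 3² * 0.33333333 = 9 * 0.33333333 = 3

3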